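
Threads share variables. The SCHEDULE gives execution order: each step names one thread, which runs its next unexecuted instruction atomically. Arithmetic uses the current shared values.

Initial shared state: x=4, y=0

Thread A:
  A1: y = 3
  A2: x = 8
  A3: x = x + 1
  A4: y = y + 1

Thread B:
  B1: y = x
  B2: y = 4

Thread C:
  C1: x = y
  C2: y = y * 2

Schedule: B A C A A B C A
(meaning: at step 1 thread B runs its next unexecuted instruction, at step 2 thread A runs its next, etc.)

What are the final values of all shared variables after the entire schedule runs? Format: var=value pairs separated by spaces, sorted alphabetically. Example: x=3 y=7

Step 1: thread B executes B1 (y = x). Shared: x=4 y=4. PCs: A@0 B@1 C@0
Step 2: thread A executes A1 (y = 3). Shared: x=4 y=3. PCs: A@1 B@1 C@0
Step 3: thread C executes C1 (x = y). Shared: x=3 y=3. PCs: A@1 B@1 C@1
Step 4: thread A executes A2 (x = 8). Shared: x=8 y=3. PCs: A@2 B@1 C@1
Step 5: thread A executes A3 (x = x + 1). Shared: x=9 y=3. PCs: A@3 B@1 C@1
Step 6: thread B executes B2 (y = 4). Shared: x=9 y=4. PCs: A@3 B@2 C@1
Step 7: thread C executes C2 (y = y * 2). Shared: x=9 y=8. PCs: A@3 B@2 C@2
Step 8: thread A executes A4 (y = y + 1). Shared: x=9 y=9. PCs: A@4 B@2 C@2

Answer: x=9 y=9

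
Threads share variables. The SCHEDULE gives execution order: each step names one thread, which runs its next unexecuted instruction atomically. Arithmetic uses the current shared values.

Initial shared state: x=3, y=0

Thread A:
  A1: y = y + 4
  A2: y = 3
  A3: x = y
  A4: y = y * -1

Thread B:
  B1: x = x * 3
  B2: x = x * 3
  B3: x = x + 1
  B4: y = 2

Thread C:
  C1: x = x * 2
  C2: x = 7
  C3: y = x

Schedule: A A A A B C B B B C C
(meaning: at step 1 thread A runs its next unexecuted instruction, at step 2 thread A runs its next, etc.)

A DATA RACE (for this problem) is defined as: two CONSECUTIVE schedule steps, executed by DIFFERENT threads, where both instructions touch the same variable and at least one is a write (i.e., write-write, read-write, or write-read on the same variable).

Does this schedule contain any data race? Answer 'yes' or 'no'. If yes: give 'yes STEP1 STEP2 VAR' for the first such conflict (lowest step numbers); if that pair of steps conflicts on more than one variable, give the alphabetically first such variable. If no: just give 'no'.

Steps 1,2: same thread (A). No race.
Steps 2,3: same thread (A). No race.
Steps 3,4: same thread (A). No race.
Steps 4,5: A(r=y,w=y) vs B(r=x,w=x). No conflict.
Steps 5,6: B(x = x * 3) vs C(x = x * 2). RACE on x (W-W).
Steps 6,7: C(x = x * 2) vs B(x = x * 3). RACE on x (W-W).
Steps 7,8: same thread (B). No race.
Steps 8,9: same thread (B). No race.
Steps 9,10: B(r=-,w=y) vs C(r=-,w=x). No conflict.
Steps 10,11: same thread (C). No race.
First conflict at steps 5,6.

Answer: yes 5 6 x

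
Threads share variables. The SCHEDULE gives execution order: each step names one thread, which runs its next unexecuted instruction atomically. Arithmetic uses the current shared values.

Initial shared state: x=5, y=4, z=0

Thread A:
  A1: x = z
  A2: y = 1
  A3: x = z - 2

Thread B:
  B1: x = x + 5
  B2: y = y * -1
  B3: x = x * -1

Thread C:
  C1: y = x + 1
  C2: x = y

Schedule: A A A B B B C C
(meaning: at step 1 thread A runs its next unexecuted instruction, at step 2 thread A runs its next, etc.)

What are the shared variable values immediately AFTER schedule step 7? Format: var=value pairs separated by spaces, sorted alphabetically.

Step 1: thread A executes A1 (x = z). Shared: x=0 y=4 z=0. PCs: A@1 B@0 C@0
Step 2: thread A executes A2 (y = 1). Shared: x=0 y=1 z=0. PCs: A@2 B@0 C@0
Step 3: thread A executes A3 (x = z - 2). Shared: x=-2 y=1 z=0. PCs: A@3 B@0 C@0
Step 4: thread B executes B1 (x = x + 5). Shared: x=3 y=1 z=0. PCs: A@3 B@1 C@0
Step 5: thread B executes B2 (y = y * -1). Shared: x=3 y=-1 z=0. PCs: A@3 B@2 C@0
Step 6: thread B executes B3 (x = x * -1). Shared: x=-3 y=-1 z=0. PCs: A@3 B@3 C@0
Step 7: thread C executes C1 (y = x + 1). Shared: x=-3 y=-2 z=0. PCs: A@3 B@3 C@1

Answer: x=-3 y=-2 z=0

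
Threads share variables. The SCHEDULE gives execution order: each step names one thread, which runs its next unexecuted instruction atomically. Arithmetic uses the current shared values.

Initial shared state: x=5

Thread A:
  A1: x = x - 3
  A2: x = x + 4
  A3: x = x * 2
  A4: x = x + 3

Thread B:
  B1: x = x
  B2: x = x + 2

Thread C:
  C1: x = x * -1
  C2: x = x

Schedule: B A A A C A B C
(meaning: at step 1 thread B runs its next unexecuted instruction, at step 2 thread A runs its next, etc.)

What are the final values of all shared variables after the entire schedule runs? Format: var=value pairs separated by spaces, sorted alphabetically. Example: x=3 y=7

Answer: x=-7

Derivation:
Step 1: thread B executes B1 (x = x). Shared: x=5. PCs: A@0 B@1 C@0
Step 2: thread A executes A1 (x = x - 3). Shared: x=2. PCs: A@1 B@1 C@0
Step 3: thread A executes A2 (x = x + 4). Shared: x=6. PCs: A@2 B@1 C@0
Step 4: thread A executes A3 (x = x * 2). Shared: x=12. PCs: A@3 B@1 C@0
Step 5: thread C executes C1 (x = x * -1). Shared: x=-12. PCs: A@3 B@1 C@1
Step 6: thread A executes A4 (x = x + 3). Shared: x=-9. PCs: A@4 B@1 C@1
Step 7: thread B executes B2 (x = x + 2). Shared: x=-7. PCs: A@4 B@2 C@1
Step 8: thread C executes C2 (x = x). Shared: x=-7. PCs: A@4 B@2 C@2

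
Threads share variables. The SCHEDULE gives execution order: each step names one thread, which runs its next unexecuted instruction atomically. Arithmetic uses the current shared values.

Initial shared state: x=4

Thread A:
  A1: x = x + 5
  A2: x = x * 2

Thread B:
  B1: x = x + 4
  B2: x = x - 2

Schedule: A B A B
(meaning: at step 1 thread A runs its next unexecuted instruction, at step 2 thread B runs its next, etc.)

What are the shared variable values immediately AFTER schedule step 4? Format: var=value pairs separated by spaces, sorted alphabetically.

Answer: x=24

Derivation:
Step 1: thread A executes A1 (x = x + 5). Shared: x=9. PCs: A@1 B@0
Step 2: thread B executes B1 (x = x + 4). Shared: x=13. PCs: A@1 B@1
Step 3: thread A executes A2 (x = x * 2). Shared: x=26. PCs: A@2 B@1
Step 4: thread B executes B2 (x = x - 2). Shared: x=24. PCs: A@2 B@2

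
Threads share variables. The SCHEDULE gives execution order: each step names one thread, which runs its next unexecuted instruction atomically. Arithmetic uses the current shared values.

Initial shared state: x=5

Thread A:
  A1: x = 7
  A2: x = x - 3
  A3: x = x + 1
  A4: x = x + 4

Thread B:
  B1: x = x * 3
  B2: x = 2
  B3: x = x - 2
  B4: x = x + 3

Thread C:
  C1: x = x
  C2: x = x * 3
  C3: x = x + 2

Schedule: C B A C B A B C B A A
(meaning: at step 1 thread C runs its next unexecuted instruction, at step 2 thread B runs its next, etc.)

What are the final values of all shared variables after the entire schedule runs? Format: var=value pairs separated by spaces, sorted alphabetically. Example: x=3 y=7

Answer: x=7

Derivation:
Step 1: thread C executes C1 (x = x). Shared: x=5. PCs: A@0 B@0 C@1
Step 2: thread B executes B1 (x = x * 3). Shared: x=15. PCs: A@0 B@1 C@1
Step 3: thread A executes A1 (x = 7). Shared: x=7. PCs: A@1 B@1 C@1
Step 4: thread C executes C2 (x = x * 3). Shared: x=21. PCs: A@1 B@1 C@2
Step 5: thread B executes B2 (x = 2). Shared: x=2. PCs: A@1 B@2 C@2
Step 6: thread A executes A2 (x = x - 3). Shared: x=-1. PCs: A@2 B@2 C@2
Step 7: thread B executes B3 (x = x - 2). Shared: x=-3. PCs: A@2 B@3 C@2
Step 8: thread C executes C3 (x = x + 2). Shared: x=-1. PCs: A@2 B@3 C@3
Step 9: thread B executes B4 (x = x + 3). Shared: x=2. PCs: A@2 B@4 C@3
Step 10: thread A executes A3 (x = x + 1). Shared: x=3. PCs: A@3 B@4 C@3
Step 11: thread A executes A4 (x = x + 4). Shared: x=7. PCs: A@4 B@4 C@3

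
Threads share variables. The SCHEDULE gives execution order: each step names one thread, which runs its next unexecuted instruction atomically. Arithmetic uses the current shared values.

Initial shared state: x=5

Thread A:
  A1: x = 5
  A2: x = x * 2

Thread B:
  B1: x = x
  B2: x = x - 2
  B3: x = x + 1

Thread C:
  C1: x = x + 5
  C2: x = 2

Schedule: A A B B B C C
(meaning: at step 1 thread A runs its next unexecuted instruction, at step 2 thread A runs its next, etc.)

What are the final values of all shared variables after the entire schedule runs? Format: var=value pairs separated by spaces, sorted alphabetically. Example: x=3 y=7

Answer: x=2

Derivation:
Step 1: thread A executes A1 (x = 5). Shared: x=5. PCs: A@1 B@0 C@0
Step 2: thread A executes A2 (x = x * 2). Shared: x=10. PCs: A@2 B@0 C@0
Step 3: thread B executes B1 (x = x). Shared: x=10. PCs: A@2 B@1 C@0
Step 4: thread B executes B2 (x = x - 2). Shared: x=8. PCs: A@2 B@2 C@0
Step 5: thread B executes B3 (x = x + 1). Shared: x=9. PCs: A@2 B@3 C@0
Step 6: thread C executes C1 (x = x + 5). Shared: x=14. PCs: A@2 B@3 C@1
Step 7: thread C executes C2 (x = 2). Shared: x=2. PCs: A@2 B@3 C@2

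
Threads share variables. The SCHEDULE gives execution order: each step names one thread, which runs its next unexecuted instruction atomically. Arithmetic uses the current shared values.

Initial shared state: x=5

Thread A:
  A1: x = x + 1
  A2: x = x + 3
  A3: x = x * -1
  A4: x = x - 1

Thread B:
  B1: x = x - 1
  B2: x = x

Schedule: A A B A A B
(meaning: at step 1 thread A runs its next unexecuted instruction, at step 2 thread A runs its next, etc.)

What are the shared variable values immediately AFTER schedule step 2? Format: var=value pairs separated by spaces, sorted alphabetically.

Step 1: thread A executes A1 (x = x + 1). Shared: x=6. PCs: A@1 B@0
Step 2: thread A executes A2 (x = x + 3). Shared: x=9. PCs: A@2 B@0

Answer: x=9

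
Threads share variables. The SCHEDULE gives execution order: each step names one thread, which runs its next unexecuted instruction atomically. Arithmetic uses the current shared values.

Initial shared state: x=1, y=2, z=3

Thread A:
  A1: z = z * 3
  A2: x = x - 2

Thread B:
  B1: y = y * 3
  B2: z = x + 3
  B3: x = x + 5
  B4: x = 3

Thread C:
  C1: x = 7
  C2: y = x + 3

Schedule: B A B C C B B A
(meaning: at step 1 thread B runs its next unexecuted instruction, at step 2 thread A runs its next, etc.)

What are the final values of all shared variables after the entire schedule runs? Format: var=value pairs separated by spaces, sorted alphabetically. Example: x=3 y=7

Answer: x=1 y=10 z=4

Derivation:
Step 1: thread B executes B1 (y = y * 3). Shared: x=1 y=6 z=3. PCs: A@0 B@1 C@0
Step 2: thread A executes A1 (z = z * 3). Shared: x=1 y=6 z=9. PCs: A@1 B@1 C@0
Step 3: thread B executes B2 (z = x + 3). Shared: x=1 y=6 z=4. PCs: A@1 B@2 C@0
Step 4: thread C executes C1 (x = 7). Shared: x=7 y=6 z=4. PCs: A@1 B@2 C@1
Step 5: thread C executes C2 (y = x + 3). Shared: x=7 y=10 z=4. PCs: A@1 B@2 C@2
Step 6: thread B executes B3 (x = x + 5). Shared: x=12 y=10 z=4. PCs: A@1 B@3 C@2
Step 7: thread B executes B4 (x = 3). Shared: x=3 y=10 z=4. PCs: A@1 B@4 C@2
Step 8: thread A executes A2 (x = x - 2). Shared: x=1 y=10 z=4. PCs: A@2 B@4 C@2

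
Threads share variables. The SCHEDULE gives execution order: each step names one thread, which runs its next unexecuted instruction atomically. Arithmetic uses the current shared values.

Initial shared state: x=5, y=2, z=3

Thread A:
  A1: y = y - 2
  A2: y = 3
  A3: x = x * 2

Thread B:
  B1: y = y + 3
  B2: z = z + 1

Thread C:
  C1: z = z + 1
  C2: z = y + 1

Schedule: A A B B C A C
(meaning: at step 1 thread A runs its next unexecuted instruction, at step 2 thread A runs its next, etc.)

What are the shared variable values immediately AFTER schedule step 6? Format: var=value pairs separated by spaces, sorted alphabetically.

Step 1: thread A executes A1 (y = y - 2). Shared: x=5 y=0 z=3. PCs: A@1 B@0 C@0
Step 2: thread A executes A2 (y = 3). Shared: x=5 y=3 z=3. PCs: A@2 B@0 C@0
Step 3: thread B executes B1 (y = y + 3). Shared: x=5 y=6 z=3. PCs: A@2 B@1 C@0
Step 4: thread B executes B2 (z = z + 1). Shared: x=5 y=6 z=4. PCs: A@2 B@2 C@0
Step 5: thread C executes C1 (z = z + 1). Shared: x=5 y=6 z=5. PCs: A@2 B@2 C@1
Step 6: thread A executes A3 (x = x * 2). Shared: x=10 y=6 z=5. PCs: A@3 B@2 C@1

Answer: x=10 y=6 z=5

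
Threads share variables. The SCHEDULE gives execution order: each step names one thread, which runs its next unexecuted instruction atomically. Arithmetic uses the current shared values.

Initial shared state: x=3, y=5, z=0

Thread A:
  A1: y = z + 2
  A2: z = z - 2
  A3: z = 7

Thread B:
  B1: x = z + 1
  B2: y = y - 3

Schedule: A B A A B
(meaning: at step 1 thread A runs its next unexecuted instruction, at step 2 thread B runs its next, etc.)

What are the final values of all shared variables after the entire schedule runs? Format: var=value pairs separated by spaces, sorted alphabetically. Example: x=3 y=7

Answer: x=1 y=-1 z=7

Derivation:
Step 1: thread A executes A1 (y = z + 2). Shared: x=3 y=2 z=0. PCs: A@1 B@0
Step 2: thread B executes B1 (x = z + 1). Shared: x=1 y=2 z=0. PCs: A@1 B@1
Step 3: thread A executes A2 (z = z - 2). Shared: x=1 y=2 z=-2. PCs: A@2 B@1
Step 4: thread A executes A3 (z = 7). Shared: x=1 y=2 z=7. PCs: A@3 B@1
Step 5: thread B executes B2 (y = y - 3). Shared: x=1 y=-1 z=7. PCs: A@3 B@2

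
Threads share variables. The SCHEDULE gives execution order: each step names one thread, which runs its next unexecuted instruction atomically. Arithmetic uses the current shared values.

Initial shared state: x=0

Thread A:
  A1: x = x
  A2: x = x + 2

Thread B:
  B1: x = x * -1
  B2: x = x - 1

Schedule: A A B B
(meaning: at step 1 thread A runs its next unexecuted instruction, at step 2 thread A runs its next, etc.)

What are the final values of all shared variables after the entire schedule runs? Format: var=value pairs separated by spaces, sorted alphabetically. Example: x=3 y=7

Answer: x=-3

Derivation:
Step 1: thread A executes A1 (x = x). Shared: x=0. PCs: A@1 B@0
Step 2: thread A executes A2 (x = x + 2). Shared: x=2. PCs: A@2 B@0
Step 3: thread B executes B1 (x = x * -1). Shared: x=-2. PCs: A@2 B@1
Step 4: thread B executes B2 (x = x - 1). Shared: x=-3. PCs: A@2 B@2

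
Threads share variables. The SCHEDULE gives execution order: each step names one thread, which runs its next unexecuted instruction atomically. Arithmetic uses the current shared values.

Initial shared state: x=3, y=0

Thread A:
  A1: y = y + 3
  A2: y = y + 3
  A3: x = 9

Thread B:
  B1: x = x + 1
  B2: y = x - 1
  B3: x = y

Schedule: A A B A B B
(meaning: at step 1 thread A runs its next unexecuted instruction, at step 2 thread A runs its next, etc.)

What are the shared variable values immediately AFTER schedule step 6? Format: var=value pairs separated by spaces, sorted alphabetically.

Answer: x=8 y=8

Derivation:
Step 1: thread A executes A1 (y = y + 3). Shared: x=3 y=3. PCs: A@1 B@0
Step 2: thread A executes A2 (y = y + 3). Shared: x=3 y=6. PCs: A@2 B@0
Step 3: thread B executes B1 (x = x + 1). Shared: x=4 y=6. PCs: A@2 B@1
Step 4: thread A executes A3 (x = 9). Shared: x=9 y=6. PCs: A@3 B@1
Step 5: thread B executes B2 (y = x - 1). Shared: x=9 y=8. PCs: A@3 B@2
Step 6: thread B executes B3 (x = y). Shared: x=8 y=8. PCs: A@3 B@3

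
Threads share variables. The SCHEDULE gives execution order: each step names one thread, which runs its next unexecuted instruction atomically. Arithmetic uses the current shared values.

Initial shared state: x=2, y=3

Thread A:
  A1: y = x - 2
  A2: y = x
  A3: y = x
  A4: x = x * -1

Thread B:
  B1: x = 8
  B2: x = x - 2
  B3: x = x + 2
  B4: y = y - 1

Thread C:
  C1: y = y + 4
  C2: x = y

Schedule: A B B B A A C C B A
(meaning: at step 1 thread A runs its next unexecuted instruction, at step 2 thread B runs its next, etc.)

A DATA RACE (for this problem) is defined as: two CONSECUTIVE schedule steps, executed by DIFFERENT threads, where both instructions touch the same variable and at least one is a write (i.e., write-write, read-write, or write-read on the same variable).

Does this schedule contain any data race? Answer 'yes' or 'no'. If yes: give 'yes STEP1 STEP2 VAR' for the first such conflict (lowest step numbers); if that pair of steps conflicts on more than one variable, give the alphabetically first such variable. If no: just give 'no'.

Answer: yes 1 2 x

Derivation:
Steps 1,2: A(y = x - 2) vs B(x = 8). RACE on x (R-W).
Steps 2,3: same thread (B). No race.
Steps 3,4: same thread (B). No race.
Steps 4,5: B(x = x + 2) vs A(y = x). RACE on x (W-R).
Steps 5,6: same thread (A). No race.
Steps 6,7: A(y = x) vs C(y = y + 4). RACE on y (W-W).
Steps 7,8: same thread (C). No race.
Steps 8,9: C(x = y) vs B(y = y - 1). RACE on y (R-W).
Steps 9,10: B(r=y,w=y) vs A(r=x,w=x). No conflict.
First conflict at steps 1,2.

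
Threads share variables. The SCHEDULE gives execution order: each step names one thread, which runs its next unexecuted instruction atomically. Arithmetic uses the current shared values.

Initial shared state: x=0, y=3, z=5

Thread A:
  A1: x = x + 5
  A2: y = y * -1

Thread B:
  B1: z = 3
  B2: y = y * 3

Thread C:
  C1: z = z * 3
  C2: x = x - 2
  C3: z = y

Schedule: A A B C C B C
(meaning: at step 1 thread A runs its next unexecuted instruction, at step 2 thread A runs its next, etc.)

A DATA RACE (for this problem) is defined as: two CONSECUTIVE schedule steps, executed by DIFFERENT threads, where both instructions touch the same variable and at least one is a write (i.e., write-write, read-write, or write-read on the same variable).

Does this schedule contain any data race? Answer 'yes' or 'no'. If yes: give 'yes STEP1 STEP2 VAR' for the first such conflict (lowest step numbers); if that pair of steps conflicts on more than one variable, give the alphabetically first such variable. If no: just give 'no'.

Steps 1,2: same thread (A). No race.
Steps 2,3: A(r=y,w=y) vs B(r=-,w=z). No conflict.
Steps 3,4: B(z = 3) vs C(z = z * 3). RACE on z (W-W).
Steps 4,5: same thread (C). No race.
Steps 5,6: C(r=x,w=x) vs B(r=y,w=y). No conflict.
Steps 6,7: B(y = y * 3) vs C(z = y). RACE on y (W-R).
First conflict at steps 3,4.

Answer: yes 3 4 z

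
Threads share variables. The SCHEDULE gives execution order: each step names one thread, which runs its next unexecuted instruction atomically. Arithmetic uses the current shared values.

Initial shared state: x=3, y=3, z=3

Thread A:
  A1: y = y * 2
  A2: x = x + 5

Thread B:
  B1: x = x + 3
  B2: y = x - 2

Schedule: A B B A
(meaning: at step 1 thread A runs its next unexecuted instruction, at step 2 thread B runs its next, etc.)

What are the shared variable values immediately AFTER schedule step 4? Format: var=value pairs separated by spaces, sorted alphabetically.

Answer: x=11 y=4 z=3

Derivation:
Step 1: thread A executes A1 (y = y * 2). Shared: x=3 y=6 z=3. PCs: A@1 B@0
Step 2: thread B executes B1 (x = x + 3). Shared: x=6 y=6 z=3. PCs: A@1 B@1
Step 3: thread B executes B2 (y = x - 2). Shared: x=6 y=4 z=3. PCs: A@1 B@2
Step 4: thread A executes A2 (x = x + 5). Shared: x=11 y=4 z=3. PCs: A@2 B@2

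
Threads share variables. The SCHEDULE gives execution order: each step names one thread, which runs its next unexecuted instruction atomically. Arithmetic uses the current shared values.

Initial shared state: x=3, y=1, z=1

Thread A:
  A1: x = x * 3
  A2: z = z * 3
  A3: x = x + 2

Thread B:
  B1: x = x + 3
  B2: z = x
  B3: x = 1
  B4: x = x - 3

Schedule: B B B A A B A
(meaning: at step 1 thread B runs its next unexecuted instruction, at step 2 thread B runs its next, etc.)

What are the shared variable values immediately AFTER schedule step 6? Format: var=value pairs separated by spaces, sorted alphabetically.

Answer: x=0 y=1 z=18

Derivation:
Step 1: thread B executes B1 (x = x + 3). Shared: x=6 y=1 z=1. PCs: A@0 B@1
Step 2: thread B executes B2 (z = x). Shared: x=6 y=1 z=6. PCs: A@0 B@2
Step 3: thread B executes B3 (x = 1). Shared: x=1 y=1 z=6. PCs: A@0 B@3
Step 4: thread A executes A1 (x = x * 3). Shared: x=3 y=1 z=6. PCs: A@1 B@3
Step 5: thread A executes A2 (z = z * 3). Shared: x=3 y=1 z=18. PCs: A@2 B@3
Step 6: thread B executes B4 (x = x - 3). Shared: x=0 y=1 z=18. PCs: A@2 B@4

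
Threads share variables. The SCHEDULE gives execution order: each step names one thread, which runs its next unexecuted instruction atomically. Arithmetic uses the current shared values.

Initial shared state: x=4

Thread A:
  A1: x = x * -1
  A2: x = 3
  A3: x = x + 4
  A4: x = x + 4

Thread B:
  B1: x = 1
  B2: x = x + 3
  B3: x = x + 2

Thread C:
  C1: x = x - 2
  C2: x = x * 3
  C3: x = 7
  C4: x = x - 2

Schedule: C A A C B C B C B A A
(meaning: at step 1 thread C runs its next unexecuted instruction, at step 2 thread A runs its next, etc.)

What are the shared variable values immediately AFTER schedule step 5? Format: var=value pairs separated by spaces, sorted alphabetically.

Answer: x=1

Derivation:
Step 1: thread C executes C1 (x = x - 2). Shared: x=2. PCs: A@0 B@0 C@1
Step 2: thread A executes A1 (x = x * -1). Shared: x=-2. PCs: A@1 B@0 C@1
Step 3: thread A executes A2 (x = 3). Shared: x=3. PCs: A@2 B@0 C@1
Step 4: thread C executes C2 (x = x * 3). Shared: x=9. PCs: A@2 B@0 C@2
Step 5: thread B executes B1 (x = 1). Shared: x=1. PCs: A@2 B@1 C@2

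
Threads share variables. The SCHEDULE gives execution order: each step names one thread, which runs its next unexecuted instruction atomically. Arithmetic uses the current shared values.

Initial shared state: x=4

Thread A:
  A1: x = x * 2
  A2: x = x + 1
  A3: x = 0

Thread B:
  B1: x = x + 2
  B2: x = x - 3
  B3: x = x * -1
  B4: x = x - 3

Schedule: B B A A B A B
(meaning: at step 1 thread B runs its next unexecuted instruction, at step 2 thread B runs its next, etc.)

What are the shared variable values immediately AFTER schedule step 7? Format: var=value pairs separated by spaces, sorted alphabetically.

Step 1: thread B executes B1 (x = x + 2). Shared: x=6. PCs: A@0 B@1
Step 2: thread B executes B2 (x = x - 3). Shared: x=3. PCs: A@0 B@2
Step 3: thread A executes A1 (x = x * 2). Shared: x=6. PCs: A@1 B@2
Step 4: thread A executes A2 (x = x + 1). Shared: x=7. PCs: A@2 B@2
Step 5: thread B executes B3 (x = x * -1). Shared: x=-7. PCs: A@2 B@3
Step 6: thread A executes A3 (x = 0). Shared: x=0. PCs: A@3 B@3
Step 7: thread B executes B4 (x = x - 3). Shared: x=-3. PCs: A@3 B@4

Answer: x=-3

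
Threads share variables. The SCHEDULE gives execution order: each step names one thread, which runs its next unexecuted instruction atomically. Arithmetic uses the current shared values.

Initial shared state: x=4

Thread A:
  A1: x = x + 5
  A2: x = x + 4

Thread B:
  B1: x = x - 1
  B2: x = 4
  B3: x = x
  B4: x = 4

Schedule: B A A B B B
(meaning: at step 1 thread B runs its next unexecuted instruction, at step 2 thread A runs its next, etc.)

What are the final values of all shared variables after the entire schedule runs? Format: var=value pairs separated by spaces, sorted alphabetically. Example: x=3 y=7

Step 1: thread B executes B1 (x = x - 1). Shared: x=3. PCs: A@0 B@1
Step 2: thread A executes A1 (x = x + 5). Shared: x=8. PCs: A@1 B@1
Step 3: thread A executes A2 (x = x + 4). Shared: x=12. PCs: A@2 B@1
Step 4: thread B executes B2 (x = 4). Shared: x=4. PCs: A@2 B@2
Step 5: thread B executes B3 (x = x). Shared: x=4. PCs: A@2 B@3
Step 6: thread B executes B4 (x = 4). Shared: x=4. PCs: A@2 B@4

Answer: x=4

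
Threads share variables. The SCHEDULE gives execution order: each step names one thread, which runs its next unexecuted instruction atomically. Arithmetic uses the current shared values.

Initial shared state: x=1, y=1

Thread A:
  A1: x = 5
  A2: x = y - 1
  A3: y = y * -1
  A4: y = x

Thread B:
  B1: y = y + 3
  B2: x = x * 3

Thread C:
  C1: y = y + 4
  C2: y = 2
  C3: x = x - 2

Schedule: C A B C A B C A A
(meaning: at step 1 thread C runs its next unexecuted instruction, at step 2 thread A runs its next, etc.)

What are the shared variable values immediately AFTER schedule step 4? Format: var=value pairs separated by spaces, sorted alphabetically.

Answer: x=5 y=2

Derivation:
Step 1: thread C executes C1 (y = y + 4). Shared: x=1 y=5. PCs: A@0 B@0 C@1
Step 2: thread A executes A1 (x = 5). Shared: x=5 y=5. PCs: A@1 B@0 C@1
Step 3: thread B executes B1 (y = y + 3). Shared: x=5 y=8. PCs: A@1 B@1 C@1
Step 4: thread C executes C2 (y = 2). Shared: x=5 y=2. PCs: A@1 B@1 C@2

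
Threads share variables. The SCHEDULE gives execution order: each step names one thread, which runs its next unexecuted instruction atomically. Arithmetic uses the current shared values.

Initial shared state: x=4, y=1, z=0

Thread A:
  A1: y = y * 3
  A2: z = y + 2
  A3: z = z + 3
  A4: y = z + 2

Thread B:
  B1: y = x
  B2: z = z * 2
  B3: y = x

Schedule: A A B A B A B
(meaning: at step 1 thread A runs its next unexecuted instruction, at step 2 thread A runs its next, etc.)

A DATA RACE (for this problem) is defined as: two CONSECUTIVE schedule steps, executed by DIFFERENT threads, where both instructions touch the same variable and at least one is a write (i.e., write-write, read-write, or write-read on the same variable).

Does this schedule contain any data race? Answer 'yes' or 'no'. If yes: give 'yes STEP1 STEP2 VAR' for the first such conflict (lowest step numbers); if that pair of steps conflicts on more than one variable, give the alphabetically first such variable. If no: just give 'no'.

Answer: yes 2 3 y

Derivation:
Steps 1,2: same thread (A). No race.
Steps 2,3: A(z = y + 2) vs B(y = x). RACE on y (R-W).
Steps 3,4: B(r=x,w=y) vs A(r=z,w=z). No conflict.
Steps 4,5: A(z = z + 3) vs B(z = z * 2). RACE on z (W-W).
Steps 5,6: B(z = z * 2) vs A(y = z + 2). RACE on z (W-R).
Steps 6,7: A(y = z + 2) vs B(y = x). RACE on y (W-W).
First conflict at steps 2,3.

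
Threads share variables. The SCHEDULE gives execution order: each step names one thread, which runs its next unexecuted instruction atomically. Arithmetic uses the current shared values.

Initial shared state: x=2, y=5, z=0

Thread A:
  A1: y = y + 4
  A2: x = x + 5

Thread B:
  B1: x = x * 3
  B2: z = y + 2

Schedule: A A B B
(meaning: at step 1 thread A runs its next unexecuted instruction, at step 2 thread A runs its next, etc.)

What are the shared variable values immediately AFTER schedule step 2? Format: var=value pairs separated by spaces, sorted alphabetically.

Answer: x=7 y=9 z=0

Derivation:
Step 1: thread A executes A1 (y = y + 4). Shared: x=2 y=9 z=0. PCs: A@1 B@0
Step 2: thread A executes A2 (x = x + 5). Shared: x=7 y=9 z=0. PCs: A@2 B@0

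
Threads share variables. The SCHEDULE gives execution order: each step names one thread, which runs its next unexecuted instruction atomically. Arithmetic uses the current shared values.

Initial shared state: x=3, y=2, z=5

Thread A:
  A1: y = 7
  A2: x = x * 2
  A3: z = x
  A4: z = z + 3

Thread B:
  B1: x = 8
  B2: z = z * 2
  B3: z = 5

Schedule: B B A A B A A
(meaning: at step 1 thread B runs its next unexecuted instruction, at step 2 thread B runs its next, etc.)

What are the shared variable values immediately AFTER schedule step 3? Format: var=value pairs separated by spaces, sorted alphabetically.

Step 1: thread B executes B1 (x = 8). Shared: x=8 y=2 z=5. PCs: A@0 B@1
Step 2: thread B executes B2 (z = z * 2). Shared: x=8 y=2 z=10. PCs: A@0 B@2
Step 3: thread A executes A1 (y = 7). Shared: x=8 y=7 z=10. PCs: A@1 B@2

Answer: x=8 y=7 z=10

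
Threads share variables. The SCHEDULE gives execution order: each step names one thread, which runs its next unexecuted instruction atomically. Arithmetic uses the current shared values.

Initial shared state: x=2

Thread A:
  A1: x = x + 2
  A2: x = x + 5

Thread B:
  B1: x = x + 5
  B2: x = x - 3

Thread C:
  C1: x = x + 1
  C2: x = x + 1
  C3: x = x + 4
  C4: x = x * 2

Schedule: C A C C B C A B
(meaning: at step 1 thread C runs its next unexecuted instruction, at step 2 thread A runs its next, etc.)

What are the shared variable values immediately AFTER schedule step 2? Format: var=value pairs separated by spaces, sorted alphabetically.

Step 1: thread C executes C1 (x = x + 1). Shared: x=3. PCs: A@0 B@0 C@1
Step 2: thread A executes A1 (x = x + 2). Shared: x=5. PCs: A@1 B@0 C@1

Answer: x=5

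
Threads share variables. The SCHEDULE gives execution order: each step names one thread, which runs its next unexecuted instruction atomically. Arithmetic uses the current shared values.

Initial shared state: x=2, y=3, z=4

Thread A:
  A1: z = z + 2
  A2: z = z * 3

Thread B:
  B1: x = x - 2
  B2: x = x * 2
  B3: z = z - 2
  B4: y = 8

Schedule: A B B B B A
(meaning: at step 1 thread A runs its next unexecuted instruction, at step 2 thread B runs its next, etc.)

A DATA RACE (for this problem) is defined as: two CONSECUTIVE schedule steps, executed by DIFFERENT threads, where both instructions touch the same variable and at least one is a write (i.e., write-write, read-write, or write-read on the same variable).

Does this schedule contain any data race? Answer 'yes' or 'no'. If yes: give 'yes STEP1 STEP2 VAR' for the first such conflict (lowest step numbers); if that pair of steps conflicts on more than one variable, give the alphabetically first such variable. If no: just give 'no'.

Steps 1,2: A(r=z,w=z) vs B(r=x,w=x). No conflict.
Steps 2,3: same thread (B). No race.
Steps 3,4: same thread (B). No race.
Steps 4,5: same thread (B). No race.
Steps 5,6: B(r=-,w=y) vs A(r=z,w=z). No conflict.

Answer: no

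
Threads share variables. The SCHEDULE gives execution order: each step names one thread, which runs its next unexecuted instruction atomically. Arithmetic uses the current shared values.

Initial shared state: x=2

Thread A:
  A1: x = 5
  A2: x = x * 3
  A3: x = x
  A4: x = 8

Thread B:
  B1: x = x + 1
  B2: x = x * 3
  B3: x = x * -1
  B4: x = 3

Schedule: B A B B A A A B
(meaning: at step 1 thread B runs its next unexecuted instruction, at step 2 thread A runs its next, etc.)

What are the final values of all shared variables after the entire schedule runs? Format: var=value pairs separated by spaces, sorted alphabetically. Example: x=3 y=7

Answer: x=3

Derivation:
Step 1: thread B executes B1 (x = x + 1). Shared: x=3. PCs: A@0 B@1
Step 2: thread A executes A1 (x = 5). Shared: x=5. PCs: A@1 B@1
Step 3: thread B executes B2 (x = x * 3). Shared: x=15. PCs: A@1 B@2
Step 4: thread B executes B3 (x = x * -1). Shared: x=-15. PCs: A@1 B@3
Step 5: thread A executes A2 (x = x * 3). Shared: x=-45. PCs: A@2 B@3
Step 6: thread A executes A3 (x = x). Shared: x=-45. PCs: A@3 B@3
Step 7: thread A executes A4 (x = 8). Shared: x=8. PCs: A@4 B@3
Step 8: thread B executes B4 (x = 3). Shared: x=3. PCs: A@4 B@4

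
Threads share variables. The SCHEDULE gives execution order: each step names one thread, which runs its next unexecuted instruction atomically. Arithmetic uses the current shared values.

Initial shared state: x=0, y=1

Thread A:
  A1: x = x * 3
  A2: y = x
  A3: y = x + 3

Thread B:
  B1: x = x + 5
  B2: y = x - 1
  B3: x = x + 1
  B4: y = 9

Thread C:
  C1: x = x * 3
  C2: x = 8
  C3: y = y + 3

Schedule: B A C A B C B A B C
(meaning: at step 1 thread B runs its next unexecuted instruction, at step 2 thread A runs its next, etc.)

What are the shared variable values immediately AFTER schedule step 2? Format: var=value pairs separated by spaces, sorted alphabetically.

Answer: x=15 y=1

Derivation:
Step 1: thread B executes B1 (x = x + 5). Shared: x=5 y=1. PCs: A@0 B@1 C@0
Step 2: thread A executes A1 (x = x * 3). Shared: x=15 y=1. PCs: A@1 B@1 C@0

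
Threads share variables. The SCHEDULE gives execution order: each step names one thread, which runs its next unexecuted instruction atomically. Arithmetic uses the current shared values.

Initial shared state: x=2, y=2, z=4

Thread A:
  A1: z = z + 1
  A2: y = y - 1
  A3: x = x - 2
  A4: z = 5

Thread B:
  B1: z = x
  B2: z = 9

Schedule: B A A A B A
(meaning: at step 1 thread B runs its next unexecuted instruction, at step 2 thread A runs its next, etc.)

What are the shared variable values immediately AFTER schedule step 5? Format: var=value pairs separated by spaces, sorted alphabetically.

Answer: x=0 y=1 z=9

Derivation:
Step 1: thread B executes B1 (z = x). Shared: x=2 y=2 z=2. PCs: A@0 B@1
Step 2: thread A executes A1 (z = z + 1). Shared: x=2 y=2 z=3. PCs: A@1 B@1
Step 3: thread A executes A2 (y = y - 1). Shared: x=2 y=1 z=3. PCs: A@2 B@1
Step 4: thread A executes A3 (x = x - 2). Shared: x=0 y=1 z=3. PCs: A@3 B@1
Step 5: thread B executes B2 (z = 9). Shared: x=0 y=1 z=9. PCs: A@3 B@2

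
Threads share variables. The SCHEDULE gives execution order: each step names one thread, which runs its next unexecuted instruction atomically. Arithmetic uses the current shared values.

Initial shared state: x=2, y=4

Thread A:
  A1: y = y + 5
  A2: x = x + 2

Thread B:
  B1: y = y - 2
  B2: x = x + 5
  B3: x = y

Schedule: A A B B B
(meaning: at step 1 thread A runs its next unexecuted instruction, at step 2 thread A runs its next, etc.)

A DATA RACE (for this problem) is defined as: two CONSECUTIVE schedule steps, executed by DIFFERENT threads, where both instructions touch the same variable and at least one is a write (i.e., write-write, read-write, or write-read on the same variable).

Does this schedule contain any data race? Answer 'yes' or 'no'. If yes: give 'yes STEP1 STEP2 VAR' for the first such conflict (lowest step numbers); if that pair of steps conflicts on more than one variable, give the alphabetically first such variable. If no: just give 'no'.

Answer: no

Derivation:
Steps 1,2: same thread (A). No race.
Steps 2,3: A(r=x,w=x) vs B(r=y,w=y). No conflict.
Steps 3,4: same thread (B). No race.
Steps 4,5: same thread (B). No race.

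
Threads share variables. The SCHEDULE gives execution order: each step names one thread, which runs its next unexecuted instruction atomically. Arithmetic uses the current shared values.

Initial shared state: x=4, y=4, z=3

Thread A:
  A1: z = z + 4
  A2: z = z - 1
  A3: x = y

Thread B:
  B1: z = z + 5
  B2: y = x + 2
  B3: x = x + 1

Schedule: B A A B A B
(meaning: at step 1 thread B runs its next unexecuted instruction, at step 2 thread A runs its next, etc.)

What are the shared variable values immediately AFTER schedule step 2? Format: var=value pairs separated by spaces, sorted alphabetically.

Step 1: thread B executes B1 (z = z + 5). Shared: x=4 y=4 z=8. PCs: A@0 B@1
Step 2: thread A executes A1 (z = z + 4). Shared: x=4 y=4 z=12. PCs: A@1 B@1

Answer: x=4 y=4 z=12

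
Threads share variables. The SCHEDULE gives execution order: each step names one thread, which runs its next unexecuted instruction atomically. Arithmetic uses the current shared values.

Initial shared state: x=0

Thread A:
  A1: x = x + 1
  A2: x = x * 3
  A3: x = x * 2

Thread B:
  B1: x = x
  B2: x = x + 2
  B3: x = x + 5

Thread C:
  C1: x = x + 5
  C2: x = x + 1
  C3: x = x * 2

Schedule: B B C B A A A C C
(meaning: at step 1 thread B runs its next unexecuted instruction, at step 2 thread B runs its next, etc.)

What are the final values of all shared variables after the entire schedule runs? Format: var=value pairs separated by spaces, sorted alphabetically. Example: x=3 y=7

Answer: x=158

Derivation:
Step 1: thread B executes B1 (x = x). Shared: x=0. PCs: A@0 B@1 C@0
Step 2: thread B executes B2 (x = x + 2). Shared: x=2. PCs: A@0 B@2 C@0
Step 3: thread C executes C1 (x = x + 5). Shared: x=7. PCs: A@0 B@2 C@1
Step 4: thread B executes B3 (x = x + 5). Shared: x=12. PCs: A@0 B@3 C@1
Step 5: thread A executes A1 (x = x + 1). Shared: x=13. PCs: A@1 B@3 C@1
Step 6: thread A executes A2 (x = x * 3). Shared: x=39. PCs: A@2 B@3 C@1
Step 7: thread A executes A3 (x = x * 2). Shared: x=78. PCs: A@3 B@3 C@1
Step 8: thread C executes C2 (x = x + 1). Shared: x=79. PCs: A@3 B@3 C@2
Step 9: thread C executes C3 (x = x * 2). Shared: x=158. PCs: A@3 B@3 C@3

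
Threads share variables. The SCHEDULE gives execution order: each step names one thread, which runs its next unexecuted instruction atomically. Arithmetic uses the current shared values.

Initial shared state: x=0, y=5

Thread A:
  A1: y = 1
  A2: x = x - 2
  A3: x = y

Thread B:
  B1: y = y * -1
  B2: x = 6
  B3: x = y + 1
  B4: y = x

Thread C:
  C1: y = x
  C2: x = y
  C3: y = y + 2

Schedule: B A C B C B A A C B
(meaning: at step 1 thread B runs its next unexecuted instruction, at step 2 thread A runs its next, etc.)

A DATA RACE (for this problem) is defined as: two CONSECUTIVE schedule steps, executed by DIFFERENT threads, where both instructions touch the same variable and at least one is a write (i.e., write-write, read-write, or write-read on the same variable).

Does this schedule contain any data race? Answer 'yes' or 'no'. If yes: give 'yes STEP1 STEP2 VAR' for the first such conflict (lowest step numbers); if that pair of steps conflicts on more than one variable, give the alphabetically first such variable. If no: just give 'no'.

Answer: yes 1 2 y

Derivation:
Steps 1,2: B(y = y * -1) vs A(y = 1). RACE on y (W-W).
Steps 2,3: A(y = 1) vs C(y = x). RACE on y (W-W).
Steps 3,4: C(y = x) vs B(x = 6). RACE on x (R-W).
Steps 4,5: B(x = 6) vs C(x = y). RACE on x (W-W).
Steps 5,6: C(x = y) vs B(x = y + 1). RACE on x (W-W).
Steps 6,7: B(x = y + 1) vs A(x = x - 2). RACE on x (W-W).
Steps 7,8: same thread (A). No race.
Steps 8,9: A(x = y) vs C(y = y + 2). RACE on y (R-W).
Steps 9,10: C(y = y + 2) vs B(y = x). RACE on y (W-W).
First conflict at steps 1,2.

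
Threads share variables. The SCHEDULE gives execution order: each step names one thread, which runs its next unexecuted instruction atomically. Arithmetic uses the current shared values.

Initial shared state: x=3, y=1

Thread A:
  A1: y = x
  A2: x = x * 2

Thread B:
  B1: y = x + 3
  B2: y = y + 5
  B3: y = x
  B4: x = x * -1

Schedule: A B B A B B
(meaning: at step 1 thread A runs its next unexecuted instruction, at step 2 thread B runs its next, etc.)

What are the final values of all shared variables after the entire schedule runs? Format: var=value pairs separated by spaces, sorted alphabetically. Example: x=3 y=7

Step 1: thread A executes A1 (y = x). Shared: x=3 y=3. PCs: A@1 B@0
Step 2: thread B executes B1 (y = x + 3). Shared: x=3 y=6. PCs: A@1 B@1
Step 3: thread B executes B2 (y = y + 5). Shared: x=3 y=11. PCs: A@1 B@2
Step 4: thread A executes A2 (x = x * 2). Shared: x=6 y=11. PCs: A@2 B@2
Step 5: thread B executes B3 (y = x). Shared: x=6 y=6. PCs: A@2 B@3
Step 6: thread B executes B4 (x = x * -1). Shared: x=-6 y=6. PCs: A@2 B@4

Answer: x=-6 y=6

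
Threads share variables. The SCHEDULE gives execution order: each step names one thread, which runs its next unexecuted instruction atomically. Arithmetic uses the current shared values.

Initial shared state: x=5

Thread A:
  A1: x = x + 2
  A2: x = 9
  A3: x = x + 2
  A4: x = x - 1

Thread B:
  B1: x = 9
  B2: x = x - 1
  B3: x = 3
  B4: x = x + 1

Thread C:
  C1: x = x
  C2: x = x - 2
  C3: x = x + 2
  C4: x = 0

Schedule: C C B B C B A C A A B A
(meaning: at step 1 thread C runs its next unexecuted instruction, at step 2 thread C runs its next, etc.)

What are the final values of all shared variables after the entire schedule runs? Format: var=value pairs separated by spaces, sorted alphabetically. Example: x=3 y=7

Answer: x=11

Derivation:
Step 1: thread C executes C1 (x = x). Shared: x=5. PCs: A@0 B@0 C@1
Step 2: thread C executes C2 (x = x - 2). Shared: x=3. PCs: A@0 B@0 C@2
Step 3: thread B executes B1 (x = 9). Shared: x=9. PCs: A@0 B@1 C@2
Step 4: thread B executes B2 (x = x - 1). Shared: x=8. PCs: A@0 B@2 C@2
Step 5: thread C executes C3 (x = x + 2). Shared: x=10. PCs: A@0 B@2 C@3
Step 6: thread B executes B3 (x = 3). Shared: x=3. PCs: A@0 B@3 C@3
Step 7: thread A executes A1 (x = x + 2). Shared: x=5. PCs: A@1 B@3 C@3
Step 8: thread C executes C4 (x = 0). Shared: x=0. PCs: A@1 B@3 C@4
Step 9: thread A executes A2 (x = 9). Shared: x=9. PCs: A@2 B@3 C@4
Step 10: thread A executes A3 (x = x + 2). Shared: x=11. PCs: A@3 B@3 C@4
Step 11: thread B executes B4 (x = x + 1). Shared: x=12. PCs: A@3 B@4 C@4
Step 12: thread A executes A4 (x = x - 1). Shared: x=11. PCs: A@4 B@4 C@4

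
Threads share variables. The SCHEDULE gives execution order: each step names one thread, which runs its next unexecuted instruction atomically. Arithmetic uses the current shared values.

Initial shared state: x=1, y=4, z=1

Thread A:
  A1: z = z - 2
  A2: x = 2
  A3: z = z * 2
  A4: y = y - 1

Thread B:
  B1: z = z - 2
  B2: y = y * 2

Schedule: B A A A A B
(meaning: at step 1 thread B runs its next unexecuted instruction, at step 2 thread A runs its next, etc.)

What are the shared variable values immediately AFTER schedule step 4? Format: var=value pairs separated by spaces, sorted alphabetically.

Answer: x=2 y=4 z=-6

Derivation:
Step 1: thread B executes B1 (z = z - 2). Shared: x=1 y=4 z=-1. PCs: A@0 B@1
Step 2: thread A executes A1 (z = z - 2). Shared: x=1 y=4 z=-3. PCs: A@1 B@1
Step 3: thread A executes A2 (x = 2). Shared: x=2 y=4 z=-3. PCs: A@2 B@1
Step 4: thread A executes A3 (z = z * 2). Shared: x=2 y=4 z=-6. PCs: A@3 B@1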